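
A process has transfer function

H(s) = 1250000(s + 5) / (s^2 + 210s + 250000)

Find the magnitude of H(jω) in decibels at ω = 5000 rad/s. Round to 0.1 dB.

At s = jω = j5000:
zero (s+5): 5 + j5000 → |·| = √(5²+5000²) = √25000025 ≈ 5000, ∠ = arctan(5000/5) ≈ 89.94°
quadratic: (j5000)² + 210·j5000 + 250000 = -24750000 + j1050000 → |·| ≈ 2.4772e+07, ∠ ≈ 177.57°
|H| = 1250000 · 5000 / 2.4772e+07 ≈ 252.3
Gain = 20 log₁₀(252.3) ≈ 48.04 dB

48.0 dB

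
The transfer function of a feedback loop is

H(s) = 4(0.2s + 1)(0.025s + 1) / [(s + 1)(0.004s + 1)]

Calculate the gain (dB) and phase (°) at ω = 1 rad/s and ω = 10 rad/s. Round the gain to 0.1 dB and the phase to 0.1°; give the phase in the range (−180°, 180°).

ω = 1: 9.2 dB, -32.5°; ω = 10: -0.8 dB, -9.1°

At ω = 1 rad/s:
zero (1 + j1·0.2) = 1 + j0.2 → |·| ≈ 1.0198, ∠ ≈ 11.31°
zero (1 + j1·0.025) = 1 + j0.025 → |·| ≈ 1.0003, ∠ ≈ 1.43°
pole (1 + j1·1) = 1 + j1 → |·| ≈ 1.4142, ∠ ≈ 45.00°
pole (1 + j1·0.004) = 1 + j0.004 → |·| ≈ 1, ∠ ≈ 0.23°
|H| = 4 · 1.0198 · 1.0003 / (1.4142 · 1) ≈ 2.8853
Gain = 20 log₁₀(2.8853) ≈ 9.20 dB
∠H = (11.31° + 1.43°) − (45.00° + 0.23°) = -32.49°

At ω = 10 rad/s:
zero (1 + j10·0.2) = 1 + j2 → |·| ≈ 2.2361, ∠ ≈ 63.43°
zero (1 + j10·0.025) = 1 + j0.25 → |·| ≈ 1.0308, ∠ ≈ 14.04°
pole (1 + j10·1) = 1 + j10 → |·| ≈ 10.05, ∠ ≈ 84.29°
pole (1 + j10·0.004) = 1 + j0.04 → |·| ≈ 1.0008, ∠ ≈ 2.29°
|H| = 4 · 2.2361 · 1.0308 / (10.05 · 1.0008) ≈ 0.91667
Gain = 20 log₁₀(0.91667) ≈ -0.76 dB
∠H = (63.43° + 14.04°) − (84.29° + 2.29°) = -9.11°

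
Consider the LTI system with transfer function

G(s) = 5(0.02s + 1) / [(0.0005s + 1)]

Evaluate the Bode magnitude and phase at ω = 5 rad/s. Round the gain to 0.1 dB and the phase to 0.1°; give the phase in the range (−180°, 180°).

14.0 dB, 5.6°

At ω = 5 rad/s:
zero (1 + j5·0.02) = 1 + j0.1 → |·| ≈ 1.005, ∠ ≈ 5.71°
pole (1 + j5·0.0005) = 1 + j0.0025 → |·| ≈ 1, ∠ ≈ 0.14°
|G| = 5 · 1.005 / (1) ≈ 5.025
Gain = 20 log₁₀(5.025) ≈ 14.02 dB
∠G = (5.71°) − (0.14°) = 5.57°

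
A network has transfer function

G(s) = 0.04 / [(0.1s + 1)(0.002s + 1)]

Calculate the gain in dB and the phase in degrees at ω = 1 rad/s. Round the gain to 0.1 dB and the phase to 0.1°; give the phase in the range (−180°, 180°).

-28.0 dB, -5.8°

At ω = 1 rad/s:
pole (1 + j1·0.1) = 1 + j0.1 → |·| ≈ 1.005, ∠ ≈ 5.71°
pole (1 + j1·0.002) = 1 + j0.002 → |·| ≈ 1, ∠ ≈ 0.11°
|G| = 0.04 · 1 / (1.005 · 1) ≈ 0.039801
Gain = 20 log₁₀(0.039801) ≈ -28.00 dB
∠G = (0°) − (5.71° + 0.11°) = -5.82°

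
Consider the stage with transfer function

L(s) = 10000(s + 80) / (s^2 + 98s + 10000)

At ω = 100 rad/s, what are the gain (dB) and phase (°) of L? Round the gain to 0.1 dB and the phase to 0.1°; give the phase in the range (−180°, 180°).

At s = jω = j100:
zero (s+80): 80 + j100 → |·| = √(80²+100²) = √16400 ≈ 128.06, ∠ = arctan(100/80) ≈ 51.34°
quadratic: (j100)² + 98·j100 + 10000 = 0 + j9800 → |·| ≈ 9800, ∠ ≈ 90.00°
|L| = 10000 · 128.06 / 9800 ≈ 130.67
Gain = 20 log₁₀(130.67) ≈ 42.32 dB
∠L = 51.34° − 90.00° = -38.66°

42.3 dB, -38.7°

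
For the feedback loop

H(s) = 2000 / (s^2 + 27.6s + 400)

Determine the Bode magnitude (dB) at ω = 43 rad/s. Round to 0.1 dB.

At s = jω = j43:
quadratic: (j43)² + 27.6·j43 + 400 = -1449 + j1186.8 → |·| ≈ 1873, ∠ ≈ 140.68°
|H| = 2000 / 1873 ≈ 1.0678
Gain = 20 log₁₀(1.0678) ≈ 0.57 dB

0.6 dB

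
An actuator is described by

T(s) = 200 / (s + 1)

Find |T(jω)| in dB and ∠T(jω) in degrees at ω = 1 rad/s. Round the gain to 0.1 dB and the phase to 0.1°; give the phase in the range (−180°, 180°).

43.0 dB, -45.0°

Substitute s = j1:
Numerator: 200 = 200 + j0
Denominator: (j1) + 1 = 1 + j1
|N| = √(200² + 0²) ≈ 200, ∠N ≈ 0.00°
|D| = √(1² + 1²) ≈ 1.4142, ∠D ≈ 45.00°
|T| = 200 / 1.4142 ≈ 141.42
Gain = 20 log₁₀(141.42) ≈ 43.01 dB
∠T = 0.00° − 45.00° = -45.00°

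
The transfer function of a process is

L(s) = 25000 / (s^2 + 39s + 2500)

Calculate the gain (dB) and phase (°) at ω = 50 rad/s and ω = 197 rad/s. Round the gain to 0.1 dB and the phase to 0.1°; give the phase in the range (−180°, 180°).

At s = jω = j50:
quadratic: (j50)² + 39·j50 + 2500 = 0 + j1950 → |·| ≈ 1950, ∠ ≈ 90.00°
|L| = 25000 / 1950 ≈ 12.821
Gain = 20 log₁₀(12.821) ≈ 22.16 dB
∠L = 0.00° − 90.00° = -90.00°

At s = jω = j197:
quadratic: (j197)² + 39·j197 + 2500 = -36309 + j7683 → |·| ≈ 37113, ∠ ≈ 168.05°
|L| = 25000 / 37113 ≈ 0.67362
Gain = 20 log₁₀(0.67362) ≈ -3.43 dB
∠L = 0.00° − 168.05° = -168.05°

ω = 50: 22.2 dB, -90.0°; ω = 197: -3.4 dB, -168.1°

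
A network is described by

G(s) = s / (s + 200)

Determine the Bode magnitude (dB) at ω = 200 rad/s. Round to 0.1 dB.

-3.0 dB

At s = jω = j200:
zero at origin: s = j200 → |·| = 200, ∠ = 90.00°
pole (s+200): 200 + j200 → |·| = √(200²+200²) = √80000 ≈ 282.84, ∠ = arctan(200/200) ≈ 45.00°
|G| = 1 · 200 / 282.84 ≈ 0.70711
Gain = 20 log₁₀(0.70711) ≈ -3.01 dB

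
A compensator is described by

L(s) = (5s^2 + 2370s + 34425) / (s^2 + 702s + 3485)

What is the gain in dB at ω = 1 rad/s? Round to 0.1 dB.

Substitute s = j1:
Numerator: 5(j1)^2 + 2370(j1) + 34425 = 34420 + j2370
Denominator: (j1)^2 + 702(j1) + 3485 = 3484 + j702
|N| = √(34420² + 2370²) ≈ 34501, ∠N ≈ 3.94°
|D| = √(3484² + 702²) ≈ 3554, ∠D ≈ 11.39°
|L| = 34501 / 3554 ≈ 9.7077
Gain = 20 log₁₀(9.7077) ≈ 19.74 dB

19.7 dB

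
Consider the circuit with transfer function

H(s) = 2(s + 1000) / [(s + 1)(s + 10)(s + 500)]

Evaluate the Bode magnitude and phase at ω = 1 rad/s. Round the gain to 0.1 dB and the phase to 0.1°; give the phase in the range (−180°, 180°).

-11.0 dB, -50.8°

At s = jω = j1:
zero (s+1000): 1000 + j1 → |·| = √(1000²+1²) = √1000001 ≈ 1000, ∠ = arctan(1/1000) ≈ 0.06°
pole (s+1): 1 + j1 → |·| = √(1²+1²) = √2 ≈ 1.4142, ∠ = arctan(1/1) ≈ 45.00°
pole (s+10): 10 + j1 → |·| = √(10²+1²) = √101 ≈ 10.05, ∠ = arctan(1/10) ≈ 5.71°
pole (s+500): 500 + j1 → |·| = √(500²+1²) = √250001 ≈ 500, ∠ = arctan(1/500) ≈ 0.11°
|H| = 2 · 1000 / 7106.4 ≈ 0.28144
Gain = 20 log₁₀(0.28144) ≈ -11.01 dB
∠H = 0.06° − 50.82° = -50.76°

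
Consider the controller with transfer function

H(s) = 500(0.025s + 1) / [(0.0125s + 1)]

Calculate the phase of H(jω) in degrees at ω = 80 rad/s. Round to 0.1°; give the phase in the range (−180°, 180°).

18.4°

At ω = 80 rad/s:
zero (1 + j80·0.025) = 1 + j2 → |·| ≈ 2.2361, ∠ ≈ 63.43°
pole (1 + j80·0.0125) = 1 + j1 → |·| ≈ 1.4142, ∠ ≈ 45.00°
∠H = (63.43°) − (45.00°) = 18.43°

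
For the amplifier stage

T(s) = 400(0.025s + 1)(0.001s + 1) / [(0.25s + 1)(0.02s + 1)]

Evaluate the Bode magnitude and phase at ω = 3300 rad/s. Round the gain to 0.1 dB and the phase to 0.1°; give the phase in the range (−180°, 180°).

At ω = 3300 rad/s:
zero (1 + j3300·0.025) = 1 + j82.5 → |·| ≈ 82.506, ∠ ≈ 89.31°
zero (1 + j3300·0.001) = 1 + j3.3 → |·| ≈ 3.4482, ∠ ≈ 73.14°
pole (1 + j3300·0.25) = 1 + j825 → |·| ≈ 825, ∠ ≈ 89.93°
pole (1 + j3300·0.02) = 1 + j66 → |·| ≈ 66.008, ∠ ≈ 89.13°
|T| = 400 · 82.506 · 3.4482 / (825 · 66.008) ≈ 2.0897
Gain = 20 log₁₀(2.0897) ≈ 6.40 dB
∠T = (89.31° + 73.14°) − (89.93° + 89.13°) = -16.61°

6.4 dB, -16.6°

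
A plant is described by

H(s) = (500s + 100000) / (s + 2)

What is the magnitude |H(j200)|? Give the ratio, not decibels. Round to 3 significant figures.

Substitute s = j200:
Numerator: 500(j200) + 100000 = 100000 + j100000
Denominator: (j200) + 2 = 2 + j200
|N| = √(100000² + 100000²) ≈ 1.4142e+05, ∠N ≈ 45.00°
|D| = √(2² + 200²) ≈ 200.01, ∠D ≈ 89.43°
|H| = 1.4142e+05 / 200.01 ≈ 707.06

707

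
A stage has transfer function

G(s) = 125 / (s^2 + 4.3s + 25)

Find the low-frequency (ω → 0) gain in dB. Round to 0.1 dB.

14.0 dB

G(0) = 125 / 25 = 5
20 log₁₀(5) ≈ 13.98 dB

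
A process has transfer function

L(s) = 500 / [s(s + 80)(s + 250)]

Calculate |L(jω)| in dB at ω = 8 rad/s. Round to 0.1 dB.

At s = jω = j8:
pole (s+80): 80 + j8 → |·| = √(80²+8²) = √6464 ≈ 80.399, ∠ = arctan(8/80) ≈ 5.71°
pole (s+250): 250 + j8 → |·| = √(250²+8²) = √62564 ≈ 250.13, ∠ = arctan(8/250) ≈ 1.83°
pole at origin: |s| = 8, ∠ = 90.00° (in denominator)
|L| = 500 / 1.6088e+05 ≈ 0.0031079
Gain = 20 log₁₀(0.0031079) ≈ -50.15 dB

-50.2 dB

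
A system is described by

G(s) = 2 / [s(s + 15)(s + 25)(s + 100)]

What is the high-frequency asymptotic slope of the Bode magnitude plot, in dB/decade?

Each pole contributes −20 dB/decade at high frequency; each zero contributes +20 dB/decade.
Net: 0 zero(s) − 4 pole(s) → -80 dB/decade.

-80 dB/decade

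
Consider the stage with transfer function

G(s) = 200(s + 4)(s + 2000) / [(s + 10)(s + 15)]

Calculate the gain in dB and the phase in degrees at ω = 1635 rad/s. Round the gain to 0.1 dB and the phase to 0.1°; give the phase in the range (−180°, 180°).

At s = jω = j1635:
zero (s+4): 4 + j1635 → |·| = √(4²+1635²) = √2673241 ≈ 1635, ∠ = arctan(1635/4) ≈ 89.86°
zero (s+2000): 2000 + j1635 → |·| = √(2000²+1635²) = √6673225 ≈ 2583.3, ∠ = arctan(1635/2000) ≈ 39.27°
pole (s+10): 10 + j1635 → |·| = √(10²+1635²) = √2673325 ≈ 1635, ∠ = arctan(1635/10) ≈ 89.65°
pole (s+15): 15 + j1635 → |·| = √(15²+1635²) = √2673450 ≈ 1635.1, ∠ = arctan(1635/15) ≈ 89.47°
|G| = 200 · 4.2237e+06 / 2.6734e+06 ≈ 315.98
Gain = 20 log₁₀(315.98) ≈ 49.99 dB
∠G = 129.13° − 179.12° = -49.99°

50.0 dB, -50.0°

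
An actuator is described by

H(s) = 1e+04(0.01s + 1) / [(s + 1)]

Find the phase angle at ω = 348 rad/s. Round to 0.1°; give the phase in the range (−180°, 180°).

At ω = 348 rad/s:
zero (1 + j348·0.01) = 1 + j3.48 → |·| ≈ 3.6208, ∠ ≈ 73.97°
pole (1 + j348·1) = 1 + j348 → |·| ≈ 348, ∠ ≈ 89.84°
∠H = (73.97°) − (89.84°) = -15.87°

-15.9°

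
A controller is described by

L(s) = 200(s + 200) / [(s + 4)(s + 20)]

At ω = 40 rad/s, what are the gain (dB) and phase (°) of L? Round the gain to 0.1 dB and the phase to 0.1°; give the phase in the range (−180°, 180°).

At s = jω = j40:
zero (s+200): 200 + j40 → |·| = √(200²+40²) = √41600 ≈ 203.96, ∠ = arctan(40/200) ≈ 11.31°
pole (s+4): 4 + j40 → |·| = √(4²+40²) = √1616 ≈ 40.2, ∠ = arctan(40/4) ≈ 84.29°
pole (s+20): 20 + j40 → |·| = √(20²+40²) = √2000 ≈ 44.721, ∠ = arctan(40/20) ≈ 63.43°
|L| = 200 · 203.96 / 1797.8 ≈ 22.69
Gain = 20 log₁₀(22.69) ≈ 27.12 dB
∠L = 11.31° − 147.72° = -136.41°

27.1 dB, -136.4°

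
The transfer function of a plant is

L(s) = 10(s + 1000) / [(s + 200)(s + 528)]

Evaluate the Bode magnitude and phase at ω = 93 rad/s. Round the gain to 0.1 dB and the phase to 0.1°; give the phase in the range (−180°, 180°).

At s = jω = j93:
zero (s+1000): 1000 + j93 → |·| = √(1000²+93²) = √1008649 ≈ 1004.3, ∠ = arctan(93/1000) ≈ 5.31°
pole (s+200): 200 + j93 → |·| = √(200²+93²) = √48649 ≈ 220.57, ∠ = arctan(93/200) ≈ 24.94°
pole (s+528): 528 + j93 → |·| = √(528²+93²) = √287433 ≈ 536.13, ∠ = arctan(93/528) ≈ 9.99°
|L| = 10 · 1004.3 / 1.1825e+05 ≈ 0.08493
Gain = 20 log₁₀(0.08493) ≈ -21.42 dB
∠L = 5.31° − 34.93° = -29.62°

-21.4 dB, -29.6°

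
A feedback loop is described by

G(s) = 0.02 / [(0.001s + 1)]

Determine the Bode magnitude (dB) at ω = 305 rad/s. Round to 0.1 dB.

At ω = 305 rad/s:
pole (1 + j305·0.001) = 1 + j0.305 → |·| ≈ 1.0455, ∠ ≈ 16.96°
|G| = 0.02 · 1 / (1.0455) ≈ 0.01913
Gain = 20 log₁₀(0.01913) ≈ -34.37 dB

-34.4 dB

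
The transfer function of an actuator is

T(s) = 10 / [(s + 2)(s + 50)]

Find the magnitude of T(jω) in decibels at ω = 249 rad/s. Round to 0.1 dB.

-76.0 dB

At s = jω = j249:
pole (s+2): 2 + j249 → |·| = √(2²+249²) = √62005 ≈ 249.01, ∠ = arctan(249/2) ≈ 89.54°
pole (s+50): 50 + j249 → |·| = √(50²+249²) = √64501 ≈ 253.97, ∠ = arctan(249/50) ≈ 78.65°
|T| = 10 / 63241 ≈ 0.00015813
Gain = 20 log₁₀(0.00015813) ≈ -76.02 dB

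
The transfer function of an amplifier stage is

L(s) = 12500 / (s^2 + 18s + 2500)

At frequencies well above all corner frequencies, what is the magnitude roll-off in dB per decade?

Each pole contributes −20 dB/decade at high frequency; each zero contributes +20 dB/decade.
Net: 0 zero(s) − 2 pole(s) → -40 dB/decade.

-40 dB/decade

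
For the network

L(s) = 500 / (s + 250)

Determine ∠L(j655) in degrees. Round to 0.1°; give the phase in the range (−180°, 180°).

At s = jω = j655:
pole (s+250): 250 + j655 → |·| = √(250²+655²) = √491525 ≈ 701.09, ∠ = arctan(655/250) ≈ 69.11°
∠L = 0.00° − 69.11° = -69.11°

-69.1°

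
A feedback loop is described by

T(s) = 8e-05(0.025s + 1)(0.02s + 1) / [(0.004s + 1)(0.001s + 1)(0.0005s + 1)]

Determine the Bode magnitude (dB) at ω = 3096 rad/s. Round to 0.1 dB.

At ω = 3096 rad/s:
zero (1 + j3096·0.025) = 1 + j77.4 → |·| ≈ 77.406, ∠ ≈ 89.26°
zero (1 + j3096·0.02) = 1 + j61.92 → |·| ≈ 61.928, ∠ ≈ 89.07°
pole (1 + j3096·0.004) = 1 + j12.384 → |·| ≈ 12.424, ∠ ≈ 85.38°
pole (1 + j3096·0.001) = 1 + j3.096 → |·| ≈ 3.2535, ∠ ≈ 72.10°
pole (1 + j3096·0.0005) = 1 + j1.548 → |·| ≈ 1.8429, ∠ ≈ 57.14°
|T| = 8e-05 · 77.406 · 61.928 / (12.424 · 3.2535 · 1.8429) ≈ 0.005148
Gain = 20 log₁₀(0.005148) ≈ -45.77 dB

-45.8 dB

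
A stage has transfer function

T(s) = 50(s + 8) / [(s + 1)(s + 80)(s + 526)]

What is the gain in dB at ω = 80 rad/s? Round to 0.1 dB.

At s = jω = j80:
zero (s+8): 8 + j80 → |·| = √(8²+80²) = √6464 ≈ 80.399, ∠ = arctan(80/8) ≈ 84.29°
pole (s+1): 1 + j80 → |·| = √(1²+80²) = √6401 ≈ 80.006, ∠ = arctan(80/1) ≈ 89.28°
pole (s+80): 80 + j80 → |·| = √(80²+80²) = √12800 ≈ 113.14, ∠ = arctan(80/80) ≈ 45.00°
pole (s+526): 526 + j80 → |·| = √(526²+80²) = √283076 ≈ 532.05, ∠ = arctan(80/526) ≈ 8.65°
|T| = 50 · 80.399 / 4.8161e+06 ≈ 0.00083469
Gain = 20 log₁₀(0.00083469) ≈ -61.57 dB

-61.6 dB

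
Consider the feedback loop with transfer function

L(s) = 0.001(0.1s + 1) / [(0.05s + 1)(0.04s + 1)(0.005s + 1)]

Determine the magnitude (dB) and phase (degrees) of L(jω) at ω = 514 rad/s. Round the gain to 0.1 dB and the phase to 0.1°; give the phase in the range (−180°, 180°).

-89.1 dB, -154.8°

At ω = 514 rad/s:
zero (1 + j514·0.1) = 1 + j51.4 → |·| ≈ 51.41, ∠ ≈ 88.89°
pole (1 + j514·0.05) = 1 + j25.7 → |·| ≈ 25.719, ∠ ≈ 87.77°
pole (1 + j514·0.04) = 1 + j20.56 → |·| ≈ 20.584, ∠ ≈ 87.22°
pole (1 + j514·0.005) = 1 + j2.57 → |·| ≈ 2.7577, ∠ ≈ 68.74°
|L| = 0.001 · 51.41 / (25.719 · 20.584 · 2.7577) ≈ 3.5214e-05
Gain = 20 log₁₀(3.5214e-05) ≈ -89.07 dB
∠L = (88.89°) − (87.77° + 87.22° + 68.74°) = -154.84°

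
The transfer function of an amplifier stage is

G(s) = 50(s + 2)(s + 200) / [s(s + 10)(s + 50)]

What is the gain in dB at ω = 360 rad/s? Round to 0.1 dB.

-16.1 dB

At s = jω = j360:
zero (s+2): 2 + j360 → |·| = √(2²+360²) = √129604 ≈ 360.01, ∠ = arctan(360/2) ≈ 89.68°
zero (s+200): 200 + j360 → |·| = √(200²+360²) = √169600 ≈ 411.83, ∠ = arctan(360/200) ≈ 60.95°
pole (s+10): 10 + j360 → |·| = √(10²+360²) = √129700 ≈ 360.14, ∠ = arctan(360/10) ≈ 88.41°
pole (s+50): 50 + j360 → |·| = √(50²+360²) = √132100 ≈ 363.46, ∠ = arctan(360/50) ≈ 82.09°
pole at origin: |s| = 360, ∠ = 90.00° (in denominator)
|G| = 50 · 1.4826e+05 / 4.7123e+07 ≈ 0.15731
Gain = 20 log₁₀(0.15731) ≈ -16.06 dB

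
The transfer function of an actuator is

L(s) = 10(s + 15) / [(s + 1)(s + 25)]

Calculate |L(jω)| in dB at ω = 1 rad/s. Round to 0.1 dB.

At s = jω = j1:
zero (s+15): 15 + j1 → |·| = √(15²+1²) = √226 ≈ 15.033, ∠ = arctan(1/15) ≈ 3.81°
pole (s+1): 1 + j1 → |·| = √(1²+1²) = √2 ≈ 1.4142, ∠ = arctan(1/1) ≈ 45.00°
pole (s+25): 25 + j1 → |·| = √(25²+1²) = √626 ≈ 25.02, ∠ = arctan(1/25) ≈ 2.29°
|L| = 10 · 15.033 / 35.383 ≈ 4.2487
Gain = 20 log₁₀(4.2487) ≈ 12.57 dB

12.6 dB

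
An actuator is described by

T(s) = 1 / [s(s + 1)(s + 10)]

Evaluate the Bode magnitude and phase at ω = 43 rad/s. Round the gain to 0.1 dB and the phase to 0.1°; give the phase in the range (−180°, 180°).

-98.2 dB, 104.4°

At s = jω = j43:
pole (s+1): 1 + j43 → |·| = √(1²+43²) = √1850 ≈ 43.012, ∠ = arctan(43/1) ≈ 88.67°
pole (s+10): 10 + j43 → |·| = √(10²+43²) = √1949 ≈ 44.147, ∠ = arctan(43/10) ≈ 76.91°
pole at origin: |s| = 43, ∠ = 90.00° (in denominator)
|T| = 1 / 81651 ≈ 1.2247e-05
Gain = 20 log₁₀(1.2247e-05) ≈ -98.24 dB
∠T = 0.00° − 255.58° = -255.58° ≡ 104.42° (principal value)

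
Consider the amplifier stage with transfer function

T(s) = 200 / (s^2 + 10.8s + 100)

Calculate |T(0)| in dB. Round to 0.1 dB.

T(0) = 200 / 100 = 2
20 log₁₀(2) ≈ 6.02 dB

6.0 dB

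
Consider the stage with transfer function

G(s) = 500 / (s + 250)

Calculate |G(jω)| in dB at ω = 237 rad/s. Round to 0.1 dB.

At s = jω = j237:
pole (s+250): 250 + j237 → |·| = √(250²+237²) = √118669 ≈ 344.48, ∠ = arctan(237/250) ≈ 43.47°
|G| = 500 / 344.48 ≈ 1.4515
Gain = 20 log₁₀(1.4515) ≈ 3.24 dB

3.2 dB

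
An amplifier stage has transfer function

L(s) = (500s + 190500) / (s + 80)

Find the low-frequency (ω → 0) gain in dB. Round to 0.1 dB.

67.5 dB

L(0) = 190500 / 80 ≈ 2381.2
20 log₁₀(2381.2) ≈ 67.54 dB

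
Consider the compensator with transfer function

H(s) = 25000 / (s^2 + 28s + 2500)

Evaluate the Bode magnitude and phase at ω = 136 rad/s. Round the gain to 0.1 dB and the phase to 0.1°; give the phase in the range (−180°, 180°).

3.6 dB, -166.6°

At s = jω = j136:
quadratic: (j136)² + 28·j136 + 2500 = -15996 + j3808 → |·| ≈ 16443, ∠ ≈ 166.61°
|H| = 25000 / 16443 ≈ 1.5204
Gain = 20 log₁₀(1.5204) ≈ 3.64 dB
∠H = 0.00° − 166.61° = -166.61°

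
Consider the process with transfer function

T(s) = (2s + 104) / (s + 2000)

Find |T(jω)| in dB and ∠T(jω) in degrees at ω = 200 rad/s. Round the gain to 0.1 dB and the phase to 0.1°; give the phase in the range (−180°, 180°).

-13.7 dB, 69.7°

Substitute s = j200:
Numerator: 2(j200) + 104 = 104 + j400
Denominator: (j200) + 2000 = 2000 + j200
|N| = √(104² + 400²) ≈ 413.3, ∠N ≈ 75.43°
|D| = √(2000² + 200²) ≈ 2010, ∠D ≈ 5.71°
|T| = 413.3 / 2010 ≈ 0.20562
Gain = 20 log₁₀(0.20562) ≈ -13.74 dB
∠T = 75.43° − 5.71° = 69.72°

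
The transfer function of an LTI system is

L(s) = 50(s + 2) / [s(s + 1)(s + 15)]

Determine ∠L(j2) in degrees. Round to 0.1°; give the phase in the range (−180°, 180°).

-116.0°

At s = jω = j2:
zero (s+2): 2 + j2 → |·| = √(2²+2²) = √8 ≈ 2.8284, ∠ = arctan(2/2) ≈ 45.00°
pole (s+1): 1 + j2 → |·| = √(1²+2²) = √5 ≈ 2.2361, ∠ = arctan(2/1) ≈ 63.43°
pole (s+15): 15 + j2 → |·| = √(15²+2²) = √229 ≈ 15.133, ∠ = arctan(2/15) ≈ 7.59°
pole at origin: |s| = 2, ∠ = 90.00° (in denominator)
∠L = 45.00° − 161.02° = -116.02°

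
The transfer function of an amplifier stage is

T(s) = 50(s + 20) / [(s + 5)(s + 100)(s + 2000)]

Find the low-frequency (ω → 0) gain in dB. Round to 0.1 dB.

T(0) = 50·20 / (5·100·2000) = 0.001
20 log₁₀(0.001) ≈ -60.00 dB

-60.0 dB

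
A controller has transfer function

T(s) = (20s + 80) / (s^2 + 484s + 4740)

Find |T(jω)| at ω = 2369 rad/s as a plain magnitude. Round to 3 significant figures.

Substitute s = j2369:
Numerator: 20(j2369) + 80 = 80 + j47380
Denominator: (j2369)^2 + 484(j2369) + 4740 = -5607421 + j1146596
|N| = √(80² + 47380²) ≈ 47380, ∠N ≈ 89.90°
|D| = √(5607421² + 1146596²) ≈ 5.7234e+06, ∠D ≈ 168.44°
|T| = 47380 / 5.7234e+06 ≈ 0.0082783

0.00828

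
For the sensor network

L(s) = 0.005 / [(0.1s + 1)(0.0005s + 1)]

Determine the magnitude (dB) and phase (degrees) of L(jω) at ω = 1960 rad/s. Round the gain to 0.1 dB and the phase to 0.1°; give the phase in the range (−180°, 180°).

At ω = 1960 rad/s:
pole (1 + j1960·0.1) = 1 + j196 → |·| ≈ 196, ∠ ≈ 89.71°
pole (1 + j1960·0.0005) = 1 + j0.98 → |·| ≈ 1.4001, ∠ ≈ 44.42°
|L| = 0.005 · 1 / (196 · 1.4001) ≈ 1.822e-05
Gain = 20 log₁₀(1.822e-05) ≈ -94.79 dB
∠L = (0°) − (89.71° + 44.42°) = -134.13°

-94.8 dB, -134.1°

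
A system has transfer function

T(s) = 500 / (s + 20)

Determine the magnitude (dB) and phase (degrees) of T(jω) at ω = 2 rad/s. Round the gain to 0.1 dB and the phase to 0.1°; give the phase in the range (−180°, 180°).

Substitute s = j2:
Numerator: 500 = 500 + j0
Denominator: (j2) + 20 = 20 + j2
|N| = √(500² + 0²) ≈ 500, ∠N ≈ 0.00°
|D| = √(20² + 2²) ≈ 20.1, ∠D ≈ 5.71°
|T| = 500 / 20.1 ≈ 24.876
Gain = 20 log₁₀(24.876) ≈ 27.92 dB
∠T = 0.00° − 5.71° = -5.71°

27.9 dB, -5.7°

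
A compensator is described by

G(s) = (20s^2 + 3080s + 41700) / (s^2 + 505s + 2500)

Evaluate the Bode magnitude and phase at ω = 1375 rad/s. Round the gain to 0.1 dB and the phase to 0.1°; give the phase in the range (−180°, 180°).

Substitute s = j1375:
Numerator: 20(j1375)^2 + 3080(j1375) + 41700 = -37770800 + j4235000
Denominator: (j1375)^2 + 505(j1375) + 2500 = -1888125 + j694375
|N| = √(37770800² + 4235000²) ≈ 3.8007e+07, ∠N ≈ 173.60°
|D| = √(1888125² + 694375²) ≈ 2.0118e+06, ∠D ≈ 159.81°
|G| = 3.8007e+07 / 2.0118e+06 ≈ 18.892
Gain = 20 log₁₀(18.892) ≈ 25.53 dB
∠G = 173.60° − 159.81° = 13.79°

25.5 dB, 13.8°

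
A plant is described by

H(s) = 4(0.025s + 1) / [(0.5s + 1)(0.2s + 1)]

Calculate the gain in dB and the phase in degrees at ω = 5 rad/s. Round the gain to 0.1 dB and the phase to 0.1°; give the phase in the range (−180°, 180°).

At ω = 5 rad/s:
zero (1 + j5·0.025) = 1 + j0.125 → |·| ≈ 1.0078, ∠ ≈ 7.13°
pole (1 + j5·0.5) = 1 + j2.5 → |·| ≈ 2.6926, ∠ ≈ 68.20°
pole (1 + j5·0.2) = 1 + j1 → |·| ≈ 1.4142, ∠ ≈ 45.00°
|H| = 4 · 1.0078 / (2.6926 · 1.4142) ≈ 1.0586
Gain = 20 log₁₀(1.0586) ≈ 0.49 dB
∠H = (7.13°) − (68.20° + 45.00°) = -106.07°

0.5 dB, -106.1°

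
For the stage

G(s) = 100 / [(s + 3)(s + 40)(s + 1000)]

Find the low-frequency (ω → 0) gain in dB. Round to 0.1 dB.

-61.6 dB

G(0) = 100 / (3·40·1000) ≈ 0.00083333
20 log₁₀(0.00083333) ≈ -61.58 dB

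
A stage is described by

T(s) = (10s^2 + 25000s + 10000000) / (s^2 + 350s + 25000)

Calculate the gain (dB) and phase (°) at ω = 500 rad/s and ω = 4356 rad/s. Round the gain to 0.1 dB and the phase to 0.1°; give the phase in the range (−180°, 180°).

ω = 500: 34.2 dB, -83.1°; ω = 4356: 20.9 dB, -26.6°

Substitute s = j500:
Numerator: 10(j500)^2 + 25000(j500) + 10000000 = 7500000 + j12500000
Denominator: (j500)^2 + 350(j500) + 25000 = -225000 + j175000
|N| = √(7500000² + 12500000²) ≈ 1.4577e+07, ∠N ≈ 59.04°
|D| = √(225000² + 175000²) ≈ 2.8504e+05, ∠D ≈ 142.13°
|T| = 1.4577e+07 / 2.8504e+05 ≈ 51.14
Gain = 20 log₁₀(51.14) ≈ 34.18 dB
∠T = 59.04° − 142.13° = -83.09°

Substitute s = j4356:
Numerator: 10(j4356)^2 + 25000(j4356) + 10000000 = -179747360 + j108900000
Denominator: (j4356)^2 + 350(j4356) + 25000 = -18949736 + j1524600
|N| = √(179747360² + 108900000²) ≈ 2.1016e+08, ∠N ≈ 148.79°
|D| = √(18949736² + 1524600²) ≈ 1.9011e+07, ∠D ≈ 175.40°
|T| = 2.1016e+08 / 1.9011e+07 ≈ 11.055
Gain = 20 log₁₀(11.055) ≈ 20.87 dB
∠T = 148.79° − 175.40° = -26.61°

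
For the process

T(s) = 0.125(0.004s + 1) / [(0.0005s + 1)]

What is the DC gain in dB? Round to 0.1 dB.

-18.1 dB

T(0) = 0.125 · 1 / 1 = 0.125
20 log₁₀(0.125) ≈ -18.06 dB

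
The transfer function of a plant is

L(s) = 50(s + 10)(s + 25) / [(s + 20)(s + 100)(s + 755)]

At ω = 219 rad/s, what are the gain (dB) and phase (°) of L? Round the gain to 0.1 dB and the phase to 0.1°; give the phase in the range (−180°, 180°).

At s = jω = j219:
zero (s+10): 10 + j219 → |·| = √(10²+219²) = √48061 ≈ 219.23, ∠ = arctan(219/10) ≈ 87.39°
zero (s+25): 25 + j219 → |·| = √(25²+219²) = √48586 ≈ 220.42, ∠ = arctan(219/25) ≈ 83.49°
pole (s+20): 20 + j219 → |·| = √(20²+219²) = √48361 ≈ 219.91, ∠ = arctan(219/20) ≈ 84.78°
pole (s+100): 100 + j219 → |·| = √(100²+219²) = √57961 ≈ 240.75, ∠ = arctan(219/100) ≈ 65.46°
pole (s+755): 755 + j219 → |·| = √(755²+219²) = √617986 ≈ 786.12, ∠ = arctan(219/755) ≈ 16.18°
|L| = 50 · 48323 / 4.162e+07 ≈ 0.058053
Gain = 20 log₁₀(0.058053) ≈ -24.72 dB
∠L = 170.88° − 166.42° = 4.46°

-24.7 dB, 4.5°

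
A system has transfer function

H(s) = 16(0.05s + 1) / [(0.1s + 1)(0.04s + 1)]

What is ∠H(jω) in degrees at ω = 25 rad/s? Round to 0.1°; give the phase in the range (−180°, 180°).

-61.9°

At ω = 25 rad/s:
zero (1 + j25·0.05) = 1 + j1.25 → |·| ≈ 1.6008, ∠ ≈ 51.34°
pole (1 + j25·0.1) = 1 + j2.5 → |·| ≈ 2.6926, ∠ ≈ 68.20°
pole (1 + j25·0.04) = 1 + j1 → |·| ≈ 1.4142, ∠ ≈ 45.00°
∠H = (51.34°) − (68.20° + 45.00°) = -61.86°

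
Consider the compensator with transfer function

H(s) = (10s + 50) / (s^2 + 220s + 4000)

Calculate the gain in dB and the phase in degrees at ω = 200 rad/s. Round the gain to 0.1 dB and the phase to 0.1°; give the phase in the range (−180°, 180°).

-29.1 dB, -40.7°

Substitute s = j200:
Numerator: 10(j200) + 50 = 50 + j2000
Denominator: (j200)^2 + 220(j200) + 4000 = -36000 + j44000
|N| = √(50² + 2000²) ≈ 2000.6, ∠N ≈ 88.57°
|D| = √(36000² + 44000²) ≈ 56851, ∠D ≈ 129.29°
|H| = 2000.6 / 56851 ≈ 0.03519
Gain = 20 log₁₀(0.03519) ≈ -29.07 dB
∠H = 88.57° − 129.29° = -40.72°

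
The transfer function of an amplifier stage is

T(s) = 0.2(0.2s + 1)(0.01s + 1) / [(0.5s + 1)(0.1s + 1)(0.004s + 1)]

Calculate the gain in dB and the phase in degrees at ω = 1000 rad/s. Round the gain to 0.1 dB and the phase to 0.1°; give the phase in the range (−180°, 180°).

-54.2 dB, -81.3°

At ω = 1000 rad/s:
zero (1 + j1000·0.2) = 1 + j200 → |·| ≈ 200, ∠ ≈ 89.71°
zero (1 + j1000·0.01) = 1 + j10 → |·| ≈ 10.05, ∠ ≈ 84.29°
pole (1 + j1000·0.5) = 1 + j500 → |·| ≈ 500, ∠ ≈ 89.89°
pole (1 + j1000·0.1) = 1 + j100 → |·| ≈ 100, ∠ ≈ 89.43°
pole (1 + j1000·0.004) = 1 + j4 → |·| ≈ 4.1231, ∠ ≈ 75.96°
|T| = 0.2 · 200 · 10.05 / (500 · 100 · 4.1231) ≈ 0.00195
Gain = 20 log₁₀(0.00195) ≈ -54.20 dB
∠T = (89.71° + 84.29°) − (89.89° + 89.43° + 75.96°) = -81.28°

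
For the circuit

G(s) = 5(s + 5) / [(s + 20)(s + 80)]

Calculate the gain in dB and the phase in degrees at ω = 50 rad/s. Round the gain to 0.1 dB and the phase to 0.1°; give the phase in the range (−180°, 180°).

-26.1 dB, -15.9°

At s = jω = j50:
zero (s+5): 5 + j50 → |·| = √(5²+50²) = √2525 ≈ 50.249, ∠ = arctan(50/5) ≈ 84.29°
pole (s+20): 20 + j50 → |·| = √(20²+50²) = √2900 ≈ 53.852, ∠ = arctan(50/20) ≈ 68.20°
pole (s+80): 80 + j50 → |·| = √(80²+50²) = √8900 ≈ 94.34, ∠ = arctan(50/80) ≈ 32.01°
|G| = 5 · 50.249 / 5080.4 ≈ 0.049454
Gain = 20 log₁₀(0.049454) ≈ -26.12 dB
∠G = 84.29° − 100.21° = -15.92°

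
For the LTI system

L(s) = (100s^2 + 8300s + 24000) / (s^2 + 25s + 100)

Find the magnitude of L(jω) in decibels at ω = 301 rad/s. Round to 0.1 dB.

Substitute s = j301:
Numerator: 100(j301)^2 + 8300(j301) + 24000 = -9036100 + j2498300
Denominator: (j301)^2 + 25(j301) + 100 = -90501 + j7525
|N| = √(9036100² + 2498300²) ≈ 9.3751e+06, ∠N ≈ 164.54°
|D| = √(90501² + 7525²) ≈ 90813, ∠D ≈ 175.25°
|L| = 9.3751e+06 / 90813 ≈ 103.24
Gain = 20 log₁₀(103.24) ≈ 40.28 dB

40.3 dB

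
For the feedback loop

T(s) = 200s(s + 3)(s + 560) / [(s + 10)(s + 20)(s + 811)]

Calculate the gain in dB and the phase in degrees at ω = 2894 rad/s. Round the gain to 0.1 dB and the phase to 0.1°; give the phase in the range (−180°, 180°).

45.9 dB, 5.2°

At s = jω = j2894:
zero (s+3): 3 + j2894 → |·| = √(3²+2894²) = √8375245 ≈ 2894, ∠ = arctan(2894/3) ≈ 89.94°
zero (s+560): 560 + j2894 → |·| = √(560²+2894²) = √8688836 ≈ 2947.7, ∠ = arctan(2894/560) ≈ 79.05°
zero at origin: s = j2894 → |·| = 2894, ∠ = 90.00°
pole (s+10): 10 + j2894 → |·| = √(10²+2894²) = √8375336 ≈ 2894, ∠ = arctan(2894/10) ≈ 89.80°
pole (s+20): 20 + j2894 → |·| = √(20²+2894²) = √8375636 ≈ 2894.1, ∠ = arctan(2894/20) ≈ 89.60°
pole (s+811): 811 + j2894 → |·| = √(811²+2894²) = √9032957 ≈ 3005.5, ∠ = arctan(2894/811) ≈ 74.35°
|T| = 200 · 2.4688e+10 / 2.5173e+10 ≈ 196.15
Gain = 20 log₁₀(196.15) ≈ 45.85 dB
∠T = 258.99° − 253.75° = 5.24°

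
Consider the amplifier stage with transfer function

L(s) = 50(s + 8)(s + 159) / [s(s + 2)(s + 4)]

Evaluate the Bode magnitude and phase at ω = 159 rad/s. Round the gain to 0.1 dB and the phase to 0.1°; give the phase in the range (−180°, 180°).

At s = jω = j159:
zero (s+8): 8 + j159 → |·| = √(8²+159²) = √25345 ≈ 159.2, ∠ = arctan(159/8) ≈ 87.12°
zero (s+159): 159 + j159 → |·| = √(159²+159²) = √50562 ≈ 224.86, ∠ = arctan(159/159) ≈ 45.00°
pole (s+2): 2 + j159 → |·| = √(2²+159²) = √25285 ≈ 159.01, ∠ = arctan(159/2) ≈ 89.28°
pole (s+4): 4 + j159 → |·| = √(4²+159²) = √25297 ≈ 159.05, ∠ = arctan(159/4) ≈ 88.56°
pole at origin: |s| = 159, ∠ = 90.00° (in denominator)
|L| = 50 · 35798 / 4.0212e+06 ≈ 0.44512
Gain = 20 log₁₀(0.44512) ≈ -7.03 dB
∠L = 132.12° − 267.84° = -135.72°

-7.0 dB, -135.7°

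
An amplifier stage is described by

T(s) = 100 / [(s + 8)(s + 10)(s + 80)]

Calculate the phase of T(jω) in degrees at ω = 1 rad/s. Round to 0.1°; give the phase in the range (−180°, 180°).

At s = jω = j1:
pole (s+8): 8 + j1 → |·| = √(8²+1²) = √65 ≈ 8.0623, ∠ = arctan(1/8) ≈ 7.13°
pole (s+10): 10 + j1 → |·| = √(10²+1²) = √101 ≈ 10.05, ∠ = arctan(1/10) ≈ 5.71°
pole (s+80): 80 + j1 → |·| = √(80²+1²) = √6401 ≈ 80.006, ∠ = arctan(1/80) ≈ 0.72°
∠T = 0.00° − 13.56° = -13.56°

-13.6°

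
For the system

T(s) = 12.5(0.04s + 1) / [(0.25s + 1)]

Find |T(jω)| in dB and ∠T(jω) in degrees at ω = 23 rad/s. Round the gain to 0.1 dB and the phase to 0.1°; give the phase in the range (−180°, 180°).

At ω = 23 rad/s:
zero (1 + j23·0.04) = 1 + j0.92 → |·| ≈ 1.3588, ∠ ≈ 42.61°
pole (1 + j23·0.25) = 1 + j5.75 → |·| ≈ 5.8363, ∠ ≈ 80.13°
|T| = 12.5 · 1.3588 / (5.8363) ≈ 2.9102
Gain = 20 log₁₀(2.9102) ≈ 9.28 dB
∠T = (42.61°) − (80.13°) = -37.52°

9.3 dB, -37.5°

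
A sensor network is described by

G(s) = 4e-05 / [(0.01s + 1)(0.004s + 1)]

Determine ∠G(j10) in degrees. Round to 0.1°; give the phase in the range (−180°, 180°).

At ω = 10 rad/s:
pole (1 + j10·0.01) = 1 + j0.1 → |·| ≈ 1.005, ∠ ≈ 5.71°
pole (1 + j10·0.004) = 1 + j0.04 → |·| ≈ 1.0008, ∠ ≈ 2.29°
∠G = (0°) − (5.71° + 2.29°) = -8.00°

-8.0°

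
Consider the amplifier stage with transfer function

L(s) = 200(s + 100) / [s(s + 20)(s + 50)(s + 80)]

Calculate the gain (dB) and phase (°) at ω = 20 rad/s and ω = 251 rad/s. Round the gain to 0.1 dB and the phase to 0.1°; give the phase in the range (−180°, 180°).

ω = 20: -41.8 dB, -159.5°; ω = 251: -97.9 dB, 101.8°

At s = jω = j20:
zero (s+100): 100 + j20 → |·| = √(100²+20²) = √10400 ≈ 101.98, ∠ = arctan(20/100) ≈ 11.31°
pole (s+20): 20 + j20 → |·| = √(20²+20²) = √800 ≈ 28.284, ∠ = arctan(20/20) ≈ 45.00°
pole (s+50): 50 + j20 → |·| = √(50²+20²) = √2900 ≈ 53.852, ∠ = arctan(20/50) ≈ 21.80°
pole (s+80): 80 + j20 → |·| = √(80²+20²) = √6800 ≈ 82.462, ∠ = arctan(20/80) ≈ 14.04°
pole at origin: |s| = 20, ∠ = 90.00° (in denominator)
|L| = 200 · 101.98 / 2.512e+06 ≈ 0.0081194
Gain = 20 log₁₀(0.0081194) ≈ -41.81 dB
∠L = 11.31° − 170.84° = -159.53°

At s = jω = j251:
zero (s+100): 100 + j251 → |·| = √(100²+251²) = √73001 ≈ 270.19, ∠ = arctan(251/100) ≈ 68.28°
pole (s+20): 20 + j251 → |·| = √(20²+251²) = √63401 ≈ 251.8, ∠ = arctan(251/20) ≈ 85.44°
pole (s+50): 50 + j251 → |·| = √(50²+251²) = √65501 ≈ 255.93, ∠ = arctan(251/50) ≈ 78.73°
pole (s+80): 80 + j251 → |·| = √(80²+251²) = √69401 ≈ 263.44, ∠ = arctan(251/80) ≈ 72.32°
pole at origin: |s| = 251, ∠ = 90.00° (in denominator)
|L| = 200 · 270.19 / 4.2612e+09 ≈ 1.2681e-05
Gain = 20 log₁₀(1.2681e-05) ≈ -97.94 dB
∠L = 68.28° − 326.49° = -258.21° ≡ 101.79° (principal value)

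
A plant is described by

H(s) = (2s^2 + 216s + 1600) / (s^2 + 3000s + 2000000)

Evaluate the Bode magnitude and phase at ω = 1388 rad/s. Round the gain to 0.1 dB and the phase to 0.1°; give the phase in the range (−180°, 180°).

-0.7 dB, 86.6°

Substitute s = j1388:
Numerator: 2(j1388)^2 + 216(j1388) + 1600 = -3851488 + j299808
Denominator: (j1388)^2 + 3000(j1388) + 2000000 = 73456 + j4164000
|N| = √(3851488² + 299808²) ≈ 3.8631e+06, ∠N ≈ 175.55°
|D| = √(73456² + 4164000²) ≈ 4.1646e+06, ∠D ≈ 88.99°
|H| = 3.8631e+06 / 4.1646e+06 ≈ 0.9276
Gain = 20 log₁₀(0.9276) ≈ -0.65 dB
∠H = 175.55° − 88.99° = 86.56°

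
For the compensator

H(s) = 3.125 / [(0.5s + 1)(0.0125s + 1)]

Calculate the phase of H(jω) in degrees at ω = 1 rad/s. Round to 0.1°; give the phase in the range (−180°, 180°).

At ω = 1 rad/s:
pole (1 + j1·0.5) = 1 + j0.5 → |·| ≈ 1.118, ∠ ≈ 26.57°
pole (1 + j1·0.0125) = 1 + j0.0125 → |·| ≈ 1.0001, ∠ ≈ 0.72°
∠H = (0°) − (26.57° + 0.72°) = -27.29°

-27.3°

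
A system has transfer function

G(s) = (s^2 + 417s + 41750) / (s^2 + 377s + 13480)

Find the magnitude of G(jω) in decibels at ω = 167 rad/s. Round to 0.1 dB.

Substitute s = j167:
Numerator: (j167)^2 + 417(j167) + 41750 = 13861 + j69639
Denominator: (j167)^2 + 377(j167) + 13480 = -14409 + j62959
|N| = √(13861² + 69639²) ≈ 71005, ∠N ≈ 78.74°
|D| = √(14409² + 62959²) ≈ 64587, ∠D ≈ 102.89°
|G| = 71005 / 64587 ≈ 1.0994
Gain = 20 log₁₀(1.0994) ≈ 0.82 dB

0.8 dB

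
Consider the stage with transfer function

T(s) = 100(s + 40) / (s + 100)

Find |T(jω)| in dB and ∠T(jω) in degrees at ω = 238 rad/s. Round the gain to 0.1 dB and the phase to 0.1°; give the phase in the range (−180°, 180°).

At s = jω = j238:
zero (s+40): 40 + j238 → |·| = √(40²+238²) = √58244 ≈ 241.34, ∠ = arctan(238/40) ≈ 80.46°
pole (s+100): 100 + j238 → |·| = √(100²+238²) = √66644 ≈ 258.15, ∠ = arctan(238/100) ≈ 67.21°
|T| = 100 · 241.34 / 258.15 ≈ 93.488
Gain = 20 log₁₀(93.488) ≈ 39.42 dB
∠T = 80.46° − 67.21° = 13.25°

39.4 dB, 13.3°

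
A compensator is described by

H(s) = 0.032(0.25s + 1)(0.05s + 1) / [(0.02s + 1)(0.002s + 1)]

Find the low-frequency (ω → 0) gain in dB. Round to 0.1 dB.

H(0) = 0.032 · 1 / 1 = 0.032
20 log₁₀(0.032) ≈ -29.90 dB

-29.9 dB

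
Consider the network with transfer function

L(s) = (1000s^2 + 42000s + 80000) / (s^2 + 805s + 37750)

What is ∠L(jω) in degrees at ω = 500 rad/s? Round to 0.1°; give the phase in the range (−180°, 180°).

57.4°

Substitute s = j500:
Numerator: 1000(j500)^2 + 42000(j500) + 80000 = -249920000 + j21000000
Denominator: (j500)^2 + 805(j500) + 37750 = -212250 + j402500
|N| = √(249920000² + 21000000²) ≈ 2.508e+08, ∠N ≈ 175.20°
|D| = √(212250² + 402500²) ≈ 4.5503e+05, ∠D ≈ 117.80°
∠L = 175.20° − 117.80° = 57.40°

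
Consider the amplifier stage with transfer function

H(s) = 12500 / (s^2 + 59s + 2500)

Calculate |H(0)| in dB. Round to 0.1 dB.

H(0) = 12500 / 2500 = 5
20 log₁₀(5) ≈ 13.98 dB

14.0 dB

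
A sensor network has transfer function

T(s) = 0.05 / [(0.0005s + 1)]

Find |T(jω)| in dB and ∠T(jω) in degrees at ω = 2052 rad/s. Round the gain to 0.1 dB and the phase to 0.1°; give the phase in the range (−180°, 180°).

-29.1 dB, -45.7°

At ω = 2052 rad/s:
pole (1 + j2052·0.0005) = 1 + j1.026 → |·| ≈ 1.4327, ∠ ≈ 45.74°
|T| = 0.05 · 1 / (1.4327) ≈ 0.034899
Gain = 20 log₁₀(0.034899) ≈ -29.14 dB
∠T = (0°) − (45.74°) = -45.74°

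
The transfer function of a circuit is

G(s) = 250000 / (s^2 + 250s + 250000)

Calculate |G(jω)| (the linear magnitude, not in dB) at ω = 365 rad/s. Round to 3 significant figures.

At s = jω = j365:
quadratic: (j365)² + 250·j365 + 250000 = 116775 + j91250 → |·| ≈ 1.482e+05, ∠ ≈ 38.00°
|G| = 250000 / 1.482e+05 ≈ 1.6869

1.69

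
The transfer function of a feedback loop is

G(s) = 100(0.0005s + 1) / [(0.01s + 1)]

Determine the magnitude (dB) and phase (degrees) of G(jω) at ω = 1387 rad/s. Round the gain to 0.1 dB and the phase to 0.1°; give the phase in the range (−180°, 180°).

18.8 dB, -51.1°

At ω = 1387 rad/s:
zero (1 + j1387·0.0005) = 1 + j0.6935 → |·| ≈ 1.2169, ∠ ≈ 34.74°
pole (1 + j1387·0.01) = 1 + j13.87 → |·| ≈ 13.906, ∠ ≈ 85.88°
|G| = 100 · 1.2169 / (13.906) ≈ 8.7509
Gain = 20 log₁₀(8.7509) ≈ 18.84 dB
∠G = (34.74°) − (85.88°) = -51.14°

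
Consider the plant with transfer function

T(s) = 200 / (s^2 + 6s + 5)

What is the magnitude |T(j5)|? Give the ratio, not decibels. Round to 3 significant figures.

Substitute s = j5:
Numerator: 200 = 200 + j0
Denominator: (j5)^2 + 6(j5) + 5 = -20 + j30
|N| = √(200² + 0²) ≈ 200, ∠N ≈ 0.00°
|D| = √(20² + 30²) ≈ 36.056, ∠D ≈ 123.69°
|T| = 200 / 36.056 ≈ 5.5469

5.55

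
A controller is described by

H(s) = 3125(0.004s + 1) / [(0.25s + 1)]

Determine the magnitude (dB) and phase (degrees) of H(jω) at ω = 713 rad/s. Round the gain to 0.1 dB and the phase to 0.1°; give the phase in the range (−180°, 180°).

At ω = 713 rad/s:
zero (1 + j713·0.004) = 1 + j2.852 → |·| ≈ 3.0222, ∠ ≈ 70.68°
pole (1 + j713·0.25) = 1 + j178.25 → |·| ≈ 178.25, ∠ ≈ 89.68°
|H| = 3125 · 3.0222 / (178.25) ≈ 52.984
Gain = 20 log₁₀(52.984) ≈ 34.48 dB
∠H = (70.68°) − (89.68°) = -19.00°

34.5 dB, -19.0°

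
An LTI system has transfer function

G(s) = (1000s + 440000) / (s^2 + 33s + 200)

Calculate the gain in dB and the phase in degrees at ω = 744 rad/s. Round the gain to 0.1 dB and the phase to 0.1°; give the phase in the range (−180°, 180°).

Substitute s = j744:
Numerator: 1000(j744) + 440000 = 440000 + j744000
Denominator: (j744)^2 + 33(j744) + 200 = -553336 + j24552
|N| = √(440000² + 744000²) ≈ 8.6437e+05, ∠N ≈ 59.40°
|D| = √(553336² + 24552²) ≈ 5.5388e+05, ∠D ≈ 177.46°
|G| = 8.6437e+05 / 5.5388e+05 ≈ 1.5606
Gain = 20 log₁₀(1.5606) ≈ 3.87 dB
∠G = 59.40° − 177.46° = -118.06°

3.9 dB, -118.1°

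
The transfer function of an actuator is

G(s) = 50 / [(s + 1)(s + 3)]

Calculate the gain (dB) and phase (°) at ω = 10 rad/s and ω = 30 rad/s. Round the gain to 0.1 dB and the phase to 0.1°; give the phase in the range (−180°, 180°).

ω = 10: -6.4 dB, -157.6°; ω = 30: -25.2 dB, -172.4°

At s = jω = j10:
pole (s+1): 1 + j10 → |·| = √(1²+10²) = √101 ≈ 10.05, ∠ = arctan(10/1) ≈ 84.29°
pole (s+3): 3 + j10 → |·| = √(3²+10²) = √109 ≈ 10.44, ∠ = arctan(10/3) ≈ 73.30°
|G| = 50 / 104.92 ≈ 0.47655
Gain = 20 log₁₀(0.47655) ≈ -6.44 dB
∠G = 0.00° − 157.59° = -157.59°

At s = jω = j30:
pole (s+1): 1 + j30 → |·| = √(1²+30²) = √901 ≈ 30.017, ∠ = arctan(30/1) ≈ 88.09°
pole (s+3): 3 + j30 → |·| = √(3²+30²) = √909 ≈ 30.15, ∠ = arctan(30/3) ≈ 84.29°
|G| = 50 / 905.01 ≈ 0.055248
Gain = 20 log₁₀(0.055248) ≈ -25.15 dB
∠G = 0.00° − 172.38° = -172.38°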